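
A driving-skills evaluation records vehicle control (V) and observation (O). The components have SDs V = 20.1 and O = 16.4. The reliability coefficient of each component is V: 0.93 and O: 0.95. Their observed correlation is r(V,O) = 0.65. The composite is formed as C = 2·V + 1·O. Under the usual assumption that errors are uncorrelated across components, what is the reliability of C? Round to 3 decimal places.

Var(C) = 2²·20.1² + 16.4² + 2·[2·20.1·16.4·0.65] = 1885 + 857.064 = 2742.06.
Under uncorrelated errors the observed covariances equal the true-score covariances, so only the own-variance terms attenuate.
True-score variance = [2²·20.1²·0.93 + 16.4²·0.95] + 857.064 = 1758.43 + 857.064 = 2615.49.
Reliability = 2615.49 / 2742.06 = 0.954.

0.954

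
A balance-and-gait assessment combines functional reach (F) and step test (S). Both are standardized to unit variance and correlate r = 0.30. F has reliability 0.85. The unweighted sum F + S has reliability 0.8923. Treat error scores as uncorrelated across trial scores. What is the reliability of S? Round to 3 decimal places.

0.870

Var(F+S) = 2 + 2·0.30 = 2.600.
True-score variance = ρ_F + ρ_S + 2·0.30, so 0.8923 = (0.85 + ρ_S + 0.60) / 2.600.
ρ_S = 0.8923·2.600 − 0.85 − 0.60 = 0.870.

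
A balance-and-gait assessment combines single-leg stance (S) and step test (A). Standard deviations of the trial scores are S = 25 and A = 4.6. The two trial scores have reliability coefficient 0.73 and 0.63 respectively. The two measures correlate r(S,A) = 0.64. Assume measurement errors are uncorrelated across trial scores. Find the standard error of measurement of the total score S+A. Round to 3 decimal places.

Var(total) = 646.16 + 147.2 = 793.36.
True-score variance = 469.581 + 147.2 = 616.781, so reliability = 0.7774.
Error variance = 793.36 − 616.781 = 176.579; SEM = √176.579 = 13.288.

13.288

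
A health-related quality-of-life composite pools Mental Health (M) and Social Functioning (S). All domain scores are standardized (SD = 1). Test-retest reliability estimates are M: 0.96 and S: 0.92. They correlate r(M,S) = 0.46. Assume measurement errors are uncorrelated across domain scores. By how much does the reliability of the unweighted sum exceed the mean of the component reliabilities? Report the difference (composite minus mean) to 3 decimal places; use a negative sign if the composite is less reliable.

0.019

Var(sum) = 2 + 0.92 = 2.92; true-score variance = 1.88 + 0.92 = 2.8; composite reliability = 0.9589.
Mean component reliability = 0.9400.
Difference = 0.9589 − 0.9400 = 0.019.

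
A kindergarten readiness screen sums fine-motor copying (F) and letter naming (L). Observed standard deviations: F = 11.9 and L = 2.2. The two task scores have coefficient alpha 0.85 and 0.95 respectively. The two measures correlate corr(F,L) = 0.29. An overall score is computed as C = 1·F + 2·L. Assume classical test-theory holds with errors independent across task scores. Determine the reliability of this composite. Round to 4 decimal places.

Var(C) = 11.9² + 2²·2.2² + 2·[2·11.9·2.2·0.29] = 160.97 + 30.3688 = 191.339.
With uncorrelated errors the cross-covariances are all true-score covariance, so they carry over unchanged; only the diagonal terms shrink to ρᵢσᵢ².
True-score variance = [11.9²·0.85 + 2²·2.2²·0.95] + 30.3688 = 138.761 + 30.3688 = 169.129.
Reliability = 169.129 / 191.339 = 0.8839.

0.8839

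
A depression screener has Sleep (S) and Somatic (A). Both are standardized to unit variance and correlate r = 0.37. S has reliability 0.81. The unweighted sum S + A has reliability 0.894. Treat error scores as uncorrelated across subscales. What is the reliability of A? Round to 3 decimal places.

Var(S+A) = 2 + 2·0.37 = 2.740.
True-score variance = ρ_S + ρ_A + 2·0.37, so 0.894 = (0.81 + ρ_A + 0.74) / 2.740.
ρ_A = 0.894·2.740 − 0.81 − 0.74 = 0.900.

0.900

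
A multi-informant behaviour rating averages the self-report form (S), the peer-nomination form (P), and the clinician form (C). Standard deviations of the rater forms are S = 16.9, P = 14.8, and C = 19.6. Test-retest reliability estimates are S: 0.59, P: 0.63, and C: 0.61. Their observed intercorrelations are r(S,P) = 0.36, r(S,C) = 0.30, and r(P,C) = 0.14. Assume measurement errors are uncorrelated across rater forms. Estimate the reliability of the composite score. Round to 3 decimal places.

0.742

Var(S+P+C) = 16.9² + 14.8² + 19.6² + 2·[16.9·14.8·0.36 + 16.9·19.6·0.30 + 14.8·19.6·0.14] = 888.81 + 460.053 = 1348.86.
Because errors are independent across components, Cov(Tᵢ,Tⱼ) = Cov(Xᵢ,Xⱼ); the off-diagonal part of the true-score variance is the same as above.
True-score variance = [16.9²·0.59 + 14.8²·0.63 + 19.6²·0.61] + 460.053 = 540.843 + 460.053 = 1000.9.
Reliability = 1000.9 / 1348.86 = 0.742.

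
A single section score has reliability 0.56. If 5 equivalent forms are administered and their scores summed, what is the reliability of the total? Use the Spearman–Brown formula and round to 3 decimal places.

0.864

ρ_k = kρ / (1 + (k−1)ρ) = 5·0.56 / (1 + 4·0.56) = 2.800 / 3.240 = 0.864.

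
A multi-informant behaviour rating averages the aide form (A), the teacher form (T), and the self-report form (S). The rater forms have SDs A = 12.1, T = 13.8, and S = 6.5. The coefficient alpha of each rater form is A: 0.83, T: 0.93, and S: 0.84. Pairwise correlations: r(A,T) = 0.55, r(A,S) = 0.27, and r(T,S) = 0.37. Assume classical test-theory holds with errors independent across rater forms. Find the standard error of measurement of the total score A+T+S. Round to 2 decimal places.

Var(total) = 379.1 + 292.527 = 671.627.
True-score variance = 334.12 + 292.527 = 626.647, so reliability = 0.9330.
Error variance = 671.627 − 626.647 = 44.9805; SEM = √44.9805 = 6.71.

6.71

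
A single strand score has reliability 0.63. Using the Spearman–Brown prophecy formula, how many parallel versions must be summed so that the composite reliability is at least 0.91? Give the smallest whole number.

6

k ≥ ρ*(1−ρ₁)/(ρ₁(1−ρ*)) = 0.91·0.37 / (0.63·0.09) = 5.938.
Smallest integer k = 6.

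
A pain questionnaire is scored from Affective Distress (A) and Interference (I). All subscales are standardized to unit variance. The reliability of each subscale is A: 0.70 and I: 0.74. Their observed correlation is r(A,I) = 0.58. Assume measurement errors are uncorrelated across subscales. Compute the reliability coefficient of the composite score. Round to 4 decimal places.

0.8228

Var(A+I) = 2 + 2·[0.58] = 2 + 1.16 = 3.16.
Because errors are independent across components, Cov(Tᵢ,Tⱼ) = Cov(Xᵢ,Xⱼ); the off-diagonal part of the true-score variance is the same as above.
True-score variance = [0.70 + 0.74] + 1.16 = 1.44 + 1.16 = 2.6.
Reliability = 2.6 / 3.16 = 0.8228.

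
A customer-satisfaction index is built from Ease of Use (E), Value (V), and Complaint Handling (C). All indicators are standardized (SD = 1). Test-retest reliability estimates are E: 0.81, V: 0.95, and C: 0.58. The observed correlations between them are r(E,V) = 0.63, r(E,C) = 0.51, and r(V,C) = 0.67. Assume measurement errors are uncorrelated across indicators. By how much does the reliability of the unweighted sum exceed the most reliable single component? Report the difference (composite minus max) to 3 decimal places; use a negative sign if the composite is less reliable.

-0.050

Var(sum) = 3 + 3.62 = 6.62; true-score variance = 2.34 + 3.62 = 5.96; composite reliability = 0.9003.
Max component reliability = 0.9500.
Difference = 0.9003 − 0.9500 = -0.050.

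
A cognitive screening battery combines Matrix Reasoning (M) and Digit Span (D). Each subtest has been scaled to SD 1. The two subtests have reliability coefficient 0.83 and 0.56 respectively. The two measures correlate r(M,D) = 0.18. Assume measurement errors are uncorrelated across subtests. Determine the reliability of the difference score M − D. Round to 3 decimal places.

0.628

Var(M−D) = 1 + 1 − 2·0.18 = 2 − 0.36 = 1.64.
With uncorrelated errors the cross-covariances are all true-score covariance, so they carry over unchanged; only the diagonal terms shrink to ρᵢσᵢ².
True-score variance = [0.83 + 0.56] − 0.36 = 1.39 − 0.36 = 1.03.
Reliability = 1.03 / 1.64 = 0.628.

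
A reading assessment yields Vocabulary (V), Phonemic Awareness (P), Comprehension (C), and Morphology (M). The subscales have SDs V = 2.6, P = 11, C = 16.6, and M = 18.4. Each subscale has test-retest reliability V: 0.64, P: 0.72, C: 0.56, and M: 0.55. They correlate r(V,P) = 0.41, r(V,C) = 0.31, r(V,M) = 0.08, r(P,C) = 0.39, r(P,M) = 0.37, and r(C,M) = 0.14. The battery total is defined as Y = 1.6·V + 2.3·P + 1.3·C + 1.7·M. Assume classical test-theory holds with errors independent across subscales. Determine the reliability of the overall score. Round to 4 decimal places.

0.7603

Var(Y) = 1.6²·2.6² + 2.3²·11² + 1.3²·16.6² + 1.7²·18.4² + 2·[3.68·2.6·11·0.41 + 2.08·2.6·16.6·0.31 + 2.72·2.6·18.4·0.08 + 2.99·11·16.6·0.39 + 3.91·11·18.4·0.37 + 2.21·16.6·18.4·0.14] = 2101.53 + 1363.27 = 3464.8.
With uncorrelated errors the cross-covariances are all true-score covariance, so they carry over unchanged; only the diagonal terms shrink to ρᵢσᵢ².
True-score variance = [1.6²·2.6²·0.64 + 2.3²·11²·0.72 + 1.3²·16.6²·0.56 + 1.7²·18.4²·0.55] + 1363.27 = 1270.87 + 1363.27 = 2634.14.
Reliability = 2634.14 / 3464.8 = 0.7603.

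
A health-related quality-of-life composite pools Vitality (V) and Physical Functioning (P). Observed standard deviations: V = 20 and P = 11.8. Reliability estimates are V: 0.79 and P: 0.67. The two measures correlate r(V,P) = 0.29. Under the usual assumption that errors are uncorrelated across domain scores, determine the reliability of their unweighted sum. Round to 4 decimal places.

0.8078

Var(V+P) = 20² + 11.8² + 2·[20·11.8·0.29] = 539.24 + 136.88 = 676.12.
Because errors are independent across components, Cov(Tᵢ,Tⱼ) = Cov(Xᵢ,Xⱼ); the off-diagonal part of the true-score variance is the same as above.
True-score variance = [20²·0.79 + 11.8²·0.67] + 136.88 = 409.291 + 136.88 = 546.171.
Reliability = 546.171 / 676.12 = 0.8078.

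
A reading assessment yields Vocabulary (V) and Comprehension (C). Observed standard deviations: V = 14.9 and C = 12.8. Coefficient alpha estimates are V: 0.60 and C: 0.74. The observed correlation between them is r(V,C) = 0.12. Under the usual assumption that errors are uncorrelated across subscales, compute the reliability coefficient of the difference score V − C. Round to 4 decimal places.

Var(V−C) = 14.9² + 12.8² − 2·14.9·12.8·0.12 = 385.85 − 45.7728 = 340.077.
Under uncorrelated errors the observed covariances equal the true-score covariances, so only the own-variance terms attenuate.
True-score variance = [14.9²·0.60 + 12.8²·0.74] − 45.7728 = 254.448 − 45.7728 = 208.675.
Reliability = 208.675 / 340.077 = 0.6136.

0.6136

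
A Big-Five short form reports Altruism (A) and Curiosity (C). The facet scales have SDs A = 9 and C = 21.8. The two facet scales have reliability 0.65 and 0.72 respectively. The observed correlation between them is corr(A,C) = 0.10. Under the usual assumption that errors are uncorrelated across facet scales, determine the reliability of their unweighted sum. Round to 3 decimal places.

0.729

Var(A+C) = 9² + 21.8² + 2·[9·21.8·0.10] = 556.24 + 39.24 = 595.48.
Under uncorrelated errors the observed covariances equal the true-score covariances, so only the own-variance terms attenuate.
True-score variance = [9²·0.65 + 21.8²·0.72] + 39.24 = 394.823 + 39.24 = 434.063.
Reliability = 434.063 / 595.48 = 0.729.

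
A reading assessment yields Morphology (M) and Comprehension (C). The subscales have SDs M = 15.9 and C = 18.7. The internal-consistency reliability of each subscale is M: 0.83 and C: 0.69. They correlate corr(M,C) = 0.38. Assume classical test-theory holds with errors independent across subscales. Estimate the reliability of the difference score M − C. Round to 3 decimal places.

Var(M−C) = 15.9² + 18.7² − 2·15.9·18.7·0.38 = 602.5 − 225.971 = 376.529.
Under uncorrelated errors the observed covariances equal the true-score covariances, so only the own-variance terms attenuate.
True-score variance = [15.9²·0.83 + 18.7²·0.69] − 225.971 = 451.118 − 225.971 = 225.148.
Reliability = 225.148 / 376.529 = 0.598.

0.598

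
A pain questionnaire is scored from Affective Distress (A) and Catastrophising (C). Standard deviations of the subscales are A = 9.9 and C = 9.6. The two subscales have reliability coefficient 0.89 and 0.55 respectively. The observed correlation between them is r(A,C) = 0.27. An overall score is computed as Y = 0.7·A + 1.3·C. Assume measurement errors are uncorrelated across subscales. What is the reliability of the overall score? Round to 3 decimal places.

Var(Y) = 0.7²·9.9² + 1.3²·9.6² + 2·[0.91·9.9·9.6·0.27] = 203.775 + 46.7027 = 250.478.
Under uncorrelated errors the observed covariances equal the true-score covariances, so only the own-variance terms attenuate.
True-score variance = [0.7²·9.9²·0.89 + 1.3²·9.6²·0.55] + 46.7027 = 128.405 + 46.7027 = 175.108.
Reliability = 175.108 / 250.478 = 0.699.

0.699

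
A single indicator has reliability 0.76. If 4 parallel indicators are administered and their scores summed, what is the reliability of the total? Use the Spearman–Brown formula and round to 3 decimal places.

ρ_k = kρ / (1 + (k−1)ρ) = 4·0.76 / (1 + 3·0.76) = 3.040 / 3.280 = 0.927.

0.927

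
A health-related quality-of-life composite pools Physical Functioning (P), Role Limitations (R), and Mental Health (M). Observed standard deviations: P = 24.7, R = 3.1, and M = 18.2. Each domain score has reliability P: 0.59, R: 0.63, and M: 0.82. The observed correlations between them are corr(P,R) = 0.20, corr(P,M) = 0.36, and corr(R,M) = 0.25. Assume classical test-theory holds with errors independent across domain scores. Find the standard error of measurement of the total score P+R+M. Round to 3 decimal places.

17.701

Var(total) = 950.94 + 382.507 = 1333.45.
True-score variance = 637.624 + 382.507 = 1020.13, so reliability = 0.7650.
Error variance = 1333.45 − 1020.13 = 313.316; SEM = √313.316 = 17.701.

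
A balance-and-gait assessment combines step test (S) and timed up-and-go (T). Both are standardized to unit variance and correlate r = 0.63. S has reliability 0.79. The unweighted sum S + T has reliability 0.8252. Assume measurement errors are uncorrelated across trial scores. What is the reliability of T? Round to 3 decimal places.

Var(S+T) = 2 + 2·0.63 = 3.260.
True-score variance = ρ_S + ρ_T + 2·0.63, so 0.8252 = (0.79 + ρ_T + 1.26) / 3.260.
ρ_T = 0.8252·3.260 − 0.79 − 1.26 = 0.640.

0.640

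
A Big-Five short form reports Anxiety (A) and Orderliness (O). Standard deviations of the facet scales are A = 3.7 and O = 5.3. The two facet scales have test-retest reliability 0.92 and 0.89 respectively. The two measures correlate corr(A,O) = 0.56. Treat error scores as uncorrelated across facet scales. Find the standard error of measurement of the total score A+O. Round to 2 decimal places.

2.05

Var(total) = 41.78 + 21.9632 = 63.7432.
True-score variance = 37.5949 + 21.9632 = 59.5581, so reliability = 0.9343.
Error variance = 63.7432 − 59.5581 = 4.1851; SEM = √4.1851 = 2.05.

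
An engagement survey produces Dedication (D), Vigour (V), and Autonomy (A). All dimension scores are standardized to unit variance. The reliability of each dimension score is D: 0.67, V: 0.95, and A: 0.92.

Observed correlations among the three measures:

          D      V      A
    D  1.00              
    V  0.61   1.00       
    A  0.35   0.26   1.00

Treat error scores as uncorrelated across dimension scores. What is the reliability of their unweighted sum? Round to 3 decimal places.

Var(D+V+A) = 3 + 2·[0.61 + 0.35 + 0.26] = 3 + 2.44 = 5.44.
With uncorrelated errors the cross-covariances are all true-score covariance, so they carry over unchanged; only the diagonal terms shrink to ρᵢσᵢ².
True-score variance = [0.67 + 0.95 + 0.92] + 2.44 = 2.54 + 2.44 = 4.98.
Reliability = 4.98 / 5.44 = 0.915.

0.915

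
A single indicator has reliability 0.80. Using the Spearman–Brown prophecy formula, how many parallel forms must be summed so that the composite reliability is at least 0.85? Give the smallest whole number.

k ≥ ρ*(1−ρ₁)/(ρ₁(1−ρ*)) = 0.85·0.20 / (0.80·0.15) = 1.417.
Smallest integer k = 2.

2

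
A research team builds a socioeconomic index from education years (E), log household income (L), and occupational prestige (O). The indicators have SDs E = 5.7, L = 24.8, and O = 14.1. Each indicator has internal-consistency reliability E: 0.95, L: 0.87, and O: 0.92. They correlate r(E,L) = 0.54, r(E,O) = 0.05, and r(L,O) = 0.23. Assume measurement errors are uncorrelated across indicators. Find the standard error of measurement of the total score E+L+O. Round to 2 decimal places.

Var(total) = 846.34 + 321.559 = 1167.9.
True-score variance = 748.856 + 321.559 = 1070.41, so reliability = 0.9165.
Error variance = 1167.9 − 1070.41 = 97.4845; SEM = √97.4845 = 9.87.

9.87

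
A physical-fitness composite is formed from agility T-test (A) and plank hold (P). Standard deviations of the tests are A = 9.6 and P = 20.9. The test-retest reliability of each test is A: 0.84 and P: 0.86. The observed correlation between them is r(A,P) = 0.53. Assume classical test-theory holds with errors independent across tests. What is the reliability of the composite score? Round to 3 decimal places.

Var(A+P) = 9.6² + 20.9² + 2·[9.6·20.9·0.53] = 528.97 + 212.678 = 741.648.
Under uncorrelated errors the observed covariances equal the true-score covariances, so only the own-variance terms attenuate.
True-score variance = [9.6²·0.84 + 20.9²·0.86] + 212.678 = 453.071 + 212.678 = 665.749.
Reliability = 665.749 / 741.648 = 0.898.

0.898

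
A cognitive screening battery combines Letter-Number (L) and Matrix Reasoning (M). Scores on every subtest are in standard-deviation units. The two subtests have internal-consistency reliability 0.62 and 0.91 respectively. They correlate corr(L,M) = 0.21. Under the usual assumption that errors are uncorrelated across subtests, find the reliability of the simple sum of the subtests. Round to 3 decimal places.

Var(L+M) = 2 + 2·[0.21] = 2 + 0.42 = 2.42.
Under uncorrelated errors the observed covariances equal the true-score covariances, so only the own-variance terms attenuate.
True-score variance = [0.62 + 0.91] + 0.42 = 1.53 + 0.42 = 1.95.
Reliability = 1.95 / 2.42 = 0.806.

0.806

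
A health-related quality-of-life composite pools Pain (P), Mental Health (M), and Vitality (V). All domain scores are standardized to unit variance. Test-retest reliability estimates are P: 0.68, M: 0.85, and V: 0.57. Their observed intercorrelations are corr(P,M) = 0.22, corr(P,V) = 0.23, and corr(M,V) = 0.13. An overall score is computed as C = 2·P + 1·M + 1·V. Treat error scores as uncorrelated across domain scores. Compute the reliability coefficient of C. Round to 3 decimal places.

Var(C) = 2² + 1 + 1 + 2·[2·0.22 + 2·0.23 + 0.13] = 6 + 2.06 = 8.06.
Because errors are independent across components, Cov(Tᵢ,Tⱼ) = Cov(Xᵢ,Xⱼ); the off-diagonal part of the true-score variance is the same as above.
True-score variance = [2²·0.68 + 0.85 + 0.57] + 2.06 = 4.14 + 2.06 = 6.2.
Reliability = 6.2 / 8.06 = 0.769.

0.769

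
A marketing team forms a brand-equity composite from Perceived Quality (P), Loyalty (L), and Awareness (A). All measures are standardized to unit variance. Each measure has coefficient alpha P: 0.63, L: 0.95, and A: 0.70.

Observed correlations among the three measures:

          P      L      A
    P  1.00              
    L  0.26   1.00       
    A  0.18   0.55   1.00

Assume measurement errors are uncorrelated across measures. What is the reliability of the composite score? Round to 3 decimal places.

0.855

Var(P+L+A) = 3 + 2·[0.26 + 0.18 + 0.55] = 3 + 1.98 = 4.98.
Because errors are independent across components, Cov(Tᵢ,Tⱼ) = Cov(Xᵢ,Xⱼ); the off-diagonal part of the true-score variance is the same as above.
True-score variance = [0.63 + 0.95 + 0.70] + 1.98 = 2.28 + 1.98 = 4.26.
Reliability = 4.26 / 4.98 = 0.855.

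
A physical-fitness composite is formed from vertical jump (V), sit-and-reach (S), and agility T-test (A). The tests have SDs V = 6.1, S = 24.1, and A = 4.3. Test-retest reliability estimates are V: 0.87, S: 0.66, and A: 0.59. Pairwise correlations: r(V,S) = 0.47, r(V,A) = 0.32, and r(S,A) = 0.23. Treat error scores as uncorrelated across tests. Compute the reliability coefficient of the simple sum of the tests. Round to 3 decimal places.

Var(V+S+A) = 6.1² + 24.1² + 4.3² + 2·[6.1·24.1·0.47 + 6.1·4.3·0.32 + 24.1·4.3·0.23] = 636.51 + 202.646 = 839.156.
Under uncorrelated errors the observed covariances equal the true-score covariances, so only the own-variance terms attenuate.
True-score variance = [6.1²·0.87 + 24.1²·0.66 + 4.3²·0.59] + 202.646 = 426.616 + 202.646 = 629.263.
Reliability = 629.263 / 839.156 = 0.750.

0.750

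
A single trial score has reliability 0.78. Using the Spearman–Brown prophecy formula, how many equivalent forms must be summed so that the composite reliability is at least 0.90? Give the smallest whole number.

3

k ≥ ρ*(1−ρ₁)/(ρ₁(1−ρ*)) = 0.90·0.22 / (0.78·0.10) = 2.538.
Smallest integer k = 3.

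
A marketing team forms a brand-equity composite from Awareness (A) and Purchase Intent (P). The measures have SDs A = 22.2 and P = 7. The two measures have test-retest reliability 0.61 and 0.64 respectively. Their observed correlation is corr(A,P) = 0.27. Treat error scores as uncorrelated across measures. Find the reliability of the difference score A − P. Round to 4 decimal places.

Var(A−P) = 22.2² + 7² − 2·22.2·7·0.27 = 541.84 − 83.916 = 457.924.
With uncorrelated errors the cross-covariances are all true-score covariance, so they carry over unchanged; only the diagonal terms shrink to ρᵢσᵢ².
True-score variance = [22.2²·0.61 + 7²·0.64] − 83.916 = 331.992 − 83.916 = 248.076.
Reliability = 248.076 / 457.924 = 0.5417.

0.5417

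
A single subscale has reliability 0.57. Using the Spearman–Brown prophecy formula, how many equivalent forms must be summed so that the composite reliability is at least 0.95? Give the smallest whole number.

k ≥ ρ*(1−ρ₁)/(ρ₁(1−ρ*)) = 0.95·0.43 / (0.57·0.05) = 14.333.
Smallest integer k = 15.

15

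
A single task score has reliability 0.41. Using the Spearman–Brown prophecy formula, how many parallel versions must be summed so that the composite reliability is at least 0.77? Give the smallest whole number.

k ≥ ρ*(1−ρ₁)/(ρ₁(1−ρ*)) = 0.77·0.59 / (0.41·0.23) = 4.818.
Smallest integer k = 5.

5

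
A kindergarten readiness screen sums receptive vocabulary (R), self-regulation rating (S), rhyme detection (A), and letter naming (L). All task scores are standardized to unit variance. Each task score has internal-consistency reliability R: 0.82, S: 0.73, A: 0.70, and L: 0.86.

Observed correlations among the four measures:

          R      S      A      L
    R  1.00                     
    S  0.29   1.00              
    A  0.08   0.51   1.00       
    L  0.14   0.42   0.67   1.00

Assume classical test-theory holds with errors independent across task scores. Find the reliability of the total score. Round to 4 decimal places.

Var(R+S+A+L) = 4 + 2·[0.29 + 0.08 + 0.14 + 0.51 + 0.42 + 0.67] = 4 + 4.22 = 8.22.
With uncorrelated errors the cross-covariances are all true-score covariance, so they carry over unchanged; only the diagonal terms shrink to ρᵢσᵢ².
True-score variance = [0.82 + 0.73 + 0.70 + 0.86] + 4.22 = 3.11 + 4.22 = 7.33.
Reliability = 7.33 / 8.22 = 0.8917.

0.8917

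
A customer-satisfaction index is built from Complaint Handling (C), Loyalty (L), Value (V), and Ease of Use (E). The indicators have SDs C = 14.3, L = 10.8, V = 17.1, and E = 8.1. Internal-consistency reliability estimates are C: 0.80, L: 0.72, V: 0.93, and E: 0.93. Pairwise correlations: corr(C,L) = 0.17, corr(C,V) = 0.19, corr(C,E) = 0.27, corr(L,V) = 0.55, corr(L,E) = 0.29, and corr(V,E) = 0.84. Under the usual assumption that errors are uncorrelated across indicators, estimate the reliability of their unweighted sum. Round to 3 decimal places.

Var(C+L+V+E) = 14.3² + 10.8² + 17.1² + 8.1² + 2·[14.3·10.8·0.17 + 14.3·17.1·0.19 + 14.3·8.1·0.27 + 10.8·17.1·0.55 + 10.8·8.1·0.29 + 17.1·8.1·0.84] = 679.15 + 694.562 = 1373.71.
With uncorrelated errors the cross-covariances are all true-score covariance, so they carry over unchanged; only the diagonal terms shrink to ρᵢσᵢ².
True-score variance = [14.3²·0.80 + 10.8²·0.72 + 17.1²·0.93 + 8.1²·0.93] + 694.562 = 580.531 + 694.562 = 1275.09.
Reliability = 1275.09 / 1373.71 = 0.928.

0.928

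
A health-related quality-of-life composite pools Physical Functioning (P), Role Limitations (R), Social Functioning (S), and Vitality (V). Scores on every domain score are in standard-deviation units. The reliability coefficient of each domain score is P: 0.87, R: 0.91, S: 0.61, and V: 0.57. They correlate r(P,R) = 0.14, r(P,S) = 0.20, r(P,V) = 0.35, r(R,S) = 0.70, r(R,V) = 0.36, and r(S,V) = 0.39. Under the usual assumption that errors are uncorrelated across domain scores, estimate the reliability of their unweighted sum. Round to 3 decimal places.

Var(P+R+S+V) = 4 + 2·[0.14 + 0.20 + 0.35 + 0.70 + 0.36 + 0.39] = 4 + 4.28 = 8.28.
Under uncorrelated errors the observed covariances equal the true-score covariances, so only the own-variance terms attenuate.
True-score variance = [0.87 + 0.91 + 0.61 + 0.57] + 4.28 = 2.96 + 4.28 = 7.24.
Reliability = 7.24 / 8.28 = 0.874.

0.874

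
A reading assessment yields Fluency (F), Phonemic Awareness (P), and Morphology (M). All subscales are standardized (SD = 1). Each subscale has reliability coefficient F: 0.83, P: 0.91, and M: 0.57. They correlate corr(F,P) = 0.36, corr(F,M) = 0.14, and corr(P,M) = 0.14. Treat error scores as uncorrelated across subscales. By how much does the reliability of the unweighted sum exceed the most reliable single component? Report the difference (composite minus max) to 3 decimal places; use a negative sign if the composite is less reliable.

Var(sum) = 3 + 1.28 = 4.28; true-score variance = 2.31 + 1.28 = 3.59; composite reliability = 0.8388.
Max component reliability = 0.9100.
Difference = 0.8388 − 0.9100 = -0.071.

-0.071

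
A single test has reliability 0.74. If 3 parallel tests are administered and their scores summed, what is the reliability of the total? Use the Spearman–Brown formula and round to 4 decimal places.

ρ_k = kρ / (1 + (k−1)ρ) = 3·0.74 / (1 + 2·0.74) = 2.220 / 2.480 = 0.8952.

0.8952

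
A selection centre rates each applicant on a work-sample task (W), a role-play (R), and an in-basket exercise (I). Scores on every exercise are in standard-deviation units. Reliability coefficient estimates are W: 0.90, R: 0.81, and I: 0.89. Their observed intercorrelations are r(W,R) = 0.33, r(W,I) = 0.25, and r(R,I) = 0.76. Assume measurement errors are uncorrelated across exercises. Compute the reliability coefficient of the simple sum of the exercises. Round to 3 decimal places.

0.930

Var(W+R+I) = 3 + 2·[0.33 + 0.25 + 0.76] = 3 + 2.68 = 5.68.
Because errors are independent across components, Cov(Tᵢ,Tⱼ) = Cov(Xᵢ,Xⱼ); the off-diagonal part of the true-score variance is the same as above.
True-score variance = [0.90 + 0.81 + 0.89] + 2.68 = 2.6 + 2.68 = 5.28.
Reliability = 5.28 / 5.68 = 0.930.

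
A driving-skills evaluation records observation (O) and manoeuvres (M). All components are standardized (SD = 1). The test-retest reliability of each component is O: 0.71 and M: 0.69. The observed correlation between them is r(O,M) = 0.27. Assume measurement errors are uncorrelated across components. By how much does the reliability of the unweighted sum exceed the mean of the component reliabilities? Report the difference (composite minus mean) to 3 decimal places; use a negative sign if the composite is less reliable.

Var(sum) = 2 + 0.54 = 2.54; true-score variance = 1.4 + 0.54 = 1.94; composite reliability = 0.7638.
Mean component reliability = 0.7000.
Difference = 0.7638 − 0.7000 = 0.064.

0.064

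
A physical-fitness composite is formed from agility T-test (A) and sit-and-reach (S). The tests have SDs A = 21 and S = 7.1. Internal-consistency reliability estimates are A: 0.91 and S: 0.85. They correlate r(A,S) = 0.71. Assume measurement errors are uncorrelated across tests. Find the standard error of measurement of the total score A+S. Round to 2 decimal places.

6.87

Var(total) = 491.41 + 211.722 = 703.132.
True-score variance = 444.159 + 211.722 = 655.88, so reliability = 0.9328.
Error variance = 703.132 − 655.88 = 47.2515; SEM = √47.2515 = 6.87.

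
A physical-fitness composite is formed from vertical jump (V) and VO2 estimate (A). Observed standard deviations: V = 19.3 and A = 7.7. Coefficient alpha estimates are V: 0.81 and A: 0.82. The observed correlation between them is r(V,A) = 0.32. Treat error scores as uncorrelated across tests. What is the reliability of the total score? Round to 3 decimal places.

Var(V+A) = 19.3² + 7.7² + 2·[19.3·7.7·0.32] = 431.78 + 95.1104 = 526.89.
With uncorrelated errors the cross-covariances are all true-score covariance, so they carry over unchanged; only the diagonal terms shrink to ρᵢσᵢ².
True-score variance = [19.3²·0.81 + 7.7²·0.82] + 95.1104 = 350.335 + 95.1104 = 445.445.
Reliability = 445.445 / 526.89 = 0.845.

0.845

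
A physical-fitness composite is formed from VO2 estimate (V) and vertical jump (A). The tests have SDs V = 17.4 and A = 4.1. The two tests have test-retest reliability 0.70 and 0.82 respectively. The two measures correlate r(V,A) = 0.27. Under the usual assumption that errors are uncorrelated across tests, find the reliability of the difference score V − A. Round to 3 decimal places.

Var(V−A) = 17.4² + 4.1² − 2·17.4·4.1·0.27 = 319.57 − 38.5236 = 281.046.
Because errors are independent across components, Cov(Tᵢ,Tⱼ) = Cov(Xᵢ,Xⱼ); the off-diagonal part of the true-score variance is the same as above.
True-score variance = [17.4²·0.70 + 4.1²·0.82] − 38.5236 = 225.716 − 38.5236 = 187.193.
Reliability = 187.193 / 281.046 = 0.666.

0.666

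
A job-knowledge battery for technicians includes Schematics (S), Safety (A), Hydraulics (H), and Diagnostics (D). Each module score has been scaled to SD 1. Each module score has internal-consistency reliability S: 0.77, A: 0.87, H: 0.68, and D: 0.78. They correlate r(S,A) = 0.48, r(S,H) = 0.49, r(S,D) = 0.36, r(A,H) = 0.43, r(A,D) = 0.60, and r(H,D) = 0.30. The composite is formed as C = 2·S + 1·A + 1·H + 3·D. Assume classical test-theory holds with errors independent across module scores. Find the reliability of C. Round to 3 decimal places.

0.886

Var(C) = 2² + 1 + 1 + 3² + 2·[2·0.48 + 2·0.49 + 6·0.36 + 0.43 + 3·0.60 + 3·0.30] = 15 + 14.46 = 29.46.
Under uncorrelated errors the observed covariances equal the true-score covariances, so only the own-variance terms attenuate.
True-score variance = [2²·0.77 + 0.87 + 0.68 + 3²·0.78] + 14.46 = 11.65 + 14.46 = 26.11.
Reliability = 26.11 / 29.46 = 0.886.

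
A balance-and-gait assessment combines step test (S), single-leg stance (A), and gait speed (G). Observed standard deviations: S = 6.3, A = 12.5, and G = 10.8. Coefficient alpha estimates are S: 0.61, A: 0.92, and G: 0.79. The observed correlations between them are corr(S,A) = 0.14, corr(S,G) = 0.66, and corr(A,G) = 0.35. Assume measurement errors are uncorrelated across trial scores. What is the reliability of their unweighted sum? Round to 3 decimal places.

0.899

Var(S+A+G) = 6.3² + 12.5² + 10.8² + 2·[6.3·12.5·0.14 + 6.3·10.8·0.66 + 12.5·10.8·0.35] = 312.58 + 206.363 = 518.943.
Under uncorrelated errors the observed covariances equal the true-score covariances, so only the own-variance terms attenuate.
True-score variance = [6.3²·0.61 + 12.5²·0.92 + 10.8²·0.79] + 206.363 = 260.107 + 206.363 = 466.469.
Reliability = 466.469 / 518.943 = 0.899.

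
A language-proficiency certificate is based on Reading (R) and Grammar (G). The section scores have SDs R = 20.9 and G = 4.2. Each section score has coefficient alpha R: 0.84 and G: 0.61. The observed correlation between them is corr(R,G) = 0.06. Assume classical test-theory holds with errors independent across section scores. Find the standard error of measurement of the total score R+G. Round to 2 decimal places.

8.76

Var(total) = 454.45 + 10.5336 = 464.984.
True-score variance = 377.681 + 10.5336 = 388.214, so reliability = 0.8349.
Error variance = 464.984 − 388.214 = 76.7692; SEM = √76.7692 = 8.76.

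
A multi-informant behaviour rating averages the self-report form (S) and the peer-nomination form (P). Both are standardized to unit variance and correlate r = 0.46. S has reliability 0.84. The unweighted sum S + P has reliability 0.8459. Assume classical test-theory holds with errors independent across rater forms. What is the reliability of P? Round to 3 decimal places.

0.710

Var(S+P) = 2 + 2·0.46 = 2.920.
True-score variance = ρ_S + ρ_P + 2·0.46, so 0.8459 = (0.84 + ρ_P + 0.92) / 2.920.
ρ_P = 0.8459·2.920 − 0.84 − 0.92 = 0.710.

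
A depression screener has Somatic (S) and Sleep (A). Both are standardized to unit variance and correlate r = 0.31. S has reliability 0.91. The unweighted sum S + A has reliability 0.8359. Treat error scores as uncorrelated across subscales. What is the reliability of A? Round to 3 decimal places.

0.660

Var(S+A) = 2 + 2·0.31 = 2.620.
True-score variance = ρ_S + ρ_A + 2·0.31, so 0.8359 = (0.91 + ρ_A + 0.62) / 2.620.
ρ_A = 0.8359·2.620 − 0.91 − 0.62 = 0.660.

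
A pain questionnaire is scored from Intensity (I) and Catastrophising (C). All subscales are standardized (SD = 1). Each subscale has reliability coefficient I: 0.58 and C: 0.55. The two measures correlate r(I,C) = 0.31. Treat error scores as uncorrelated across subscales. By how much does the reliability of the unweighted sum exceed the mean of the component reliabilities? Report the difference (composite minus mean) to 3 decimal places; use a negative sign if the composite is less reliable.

0.103

Var(sum) = 2 + 0.62 = 2.62; true-score variance = 1.13 + 0.62 = 1.75; composite reliability = 0.6679.
Mean component reliability = 0.5650.
Difference = 0.6679 − 0.5650 = 0.103.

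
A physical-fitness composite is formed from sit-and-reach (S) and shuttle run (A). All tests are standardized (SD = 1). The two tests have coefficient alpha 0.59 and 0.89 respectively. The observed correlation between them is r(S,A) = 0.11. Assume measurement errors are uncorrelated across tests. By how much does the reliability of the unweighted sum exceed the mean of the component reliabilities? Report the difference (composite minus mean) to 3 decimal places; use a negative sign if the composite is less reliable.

Var(sum) = 2 + 0.22 = 2.22; true-score variance = 1.48 + 0.22 = 1.7; composite reliability = 0.7658.
Mean component reliability = 0.7400.
Difference = 0.7658 − 0.7400 = 0.026.

0.026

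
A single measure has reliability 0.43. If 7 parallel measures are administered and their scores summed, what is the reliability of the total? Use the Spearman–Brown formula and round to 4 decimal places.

ρ_k = kρ / (1 + (k−1)ρ) = 7·0.43 / (1 + 6·0.43) = 3.010 / 3.580 = 0.8408.

0.8408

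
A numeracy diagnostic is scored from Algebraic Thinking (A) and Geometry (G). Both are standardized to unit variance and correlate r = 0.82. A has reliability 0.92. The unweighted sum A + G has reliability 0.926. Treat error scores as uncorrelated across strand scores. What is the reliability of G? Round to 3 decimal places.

0.811

Var(A+G) = 2 + 2·0.82 = 3.640.
True-score variance = ρ_A + ρ_G + 2·0.82, so 0.926 = (0.92 + ρ_G + 1.64) / 3.640.
ρ_G = 0.926·3.640 − 0.92 − 1.64 = 0.811.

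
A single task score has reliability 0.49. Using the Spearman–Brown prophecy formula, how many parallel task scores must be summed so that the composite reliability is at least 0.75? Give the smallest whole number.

k ≥ ρ*(1−ρ₁)/(ρ₁(1−ρ*)) = 0.75·0.51 / (0.49·0.25) = 3.122.
Smallest integer k = 4.

4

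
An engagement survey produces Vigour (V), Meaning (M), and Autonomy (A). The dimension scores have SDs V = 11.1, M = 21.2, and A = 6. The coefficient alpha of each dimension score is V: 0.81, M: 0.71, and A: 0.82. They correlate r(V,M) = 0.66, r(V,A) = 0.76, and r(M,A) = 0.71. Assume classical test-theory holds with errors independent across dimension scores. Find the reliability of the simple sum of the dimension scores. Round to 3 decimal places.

Var(V+M+A) = 11.1² + 21.2² + 6² + 2·[11.1·21.2·0.66 + 11.1·6·0.76 + 21.2·6·0.71] = 608.65 + 592.478 = 1201.13.
With uncorrelated errors the cross-covariances are all true-score covariance, so they carry over unchanged; only the diagonal terms shrink to ρᵢσᵢ².
True-score variance = [11.1²·0.81 + 21.2²·0.71 + 6²·0.82] + 592.478 = 448.423 + 592.478 = 1040.9.
Reliability = 1040.9 / 1201.13 = 0.867.

0.867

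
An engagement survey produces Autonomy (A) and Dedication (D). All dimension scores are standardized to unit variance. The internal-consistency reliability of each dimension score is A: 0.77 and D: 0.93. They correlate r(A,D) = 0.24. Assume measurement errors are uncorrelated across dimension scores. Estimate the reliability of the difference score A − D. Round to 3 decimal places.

0.803

Var(A−D) = 1 + 1 − 2·0.24 = 2 − 0.48 = 1.52.
Under uncorrelated errors the observed covariances equal the true-score covariances, so only the own-variance terms attenuate.
True-score variance = [0.77 + 0.93] − 0.48 = 1.7 − 0.48 = 1.22.
Reliability = 1.22 / 1.52 = 0.803.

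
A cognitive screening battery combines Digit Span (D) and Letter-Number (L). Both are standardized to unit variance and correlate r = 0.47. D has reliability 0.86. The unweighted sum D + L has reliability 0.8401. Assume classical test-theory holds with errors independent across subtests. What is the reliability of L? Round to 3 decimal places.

0.670

Var(D+L) = 2 + 2·0.47 = 2.940.
True-score variance = ρ_D + ρ_L + 2·0.47, so 0.8401 = (0.86 + ρ_L + 0.94) / 2.940.
ρ_L = 0.8401·2.940 − 0.86 − 0.94 = 0.670.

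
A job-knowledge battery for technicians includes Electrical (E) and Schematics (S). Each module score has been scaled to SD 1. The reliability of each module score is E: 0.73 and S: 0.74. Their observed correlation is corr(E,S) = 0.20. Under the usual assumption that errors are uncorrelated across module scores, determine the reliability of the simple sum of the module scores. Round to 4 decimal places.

Var(E+S) = 2 + 2·[0.20] = 2 + 0.4 = 2.4.
Because errors are independent across components, Cov(Tᵢ,Tⱼ) = Cov(Xᵢ,Xⱼ); the off-diagonal part of the true-score variance is the same as above.
True-score variance = [0.73 + 0.74] + 0.4 = 1.47 + 0.4 = 1.87.
Reliability = 1.87 / 2.4 = 0.7792.

0.7792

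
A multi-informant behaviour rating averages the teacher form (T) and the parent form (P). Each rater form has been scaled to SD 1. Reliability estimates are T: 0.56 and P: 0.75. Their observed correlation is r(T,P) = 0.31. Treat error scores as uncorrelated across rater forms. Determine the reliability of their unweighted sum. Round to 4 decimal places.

0.7366

Var(T+P) = 2 + 2·[0.31] = 2 + 0.62 = 2.62.
Under uncorrelated errors the observed covariances equal the true-score covariances, so only the own-variance terms attenuate.
True-score variance = [0.56 + 0.75] + 0.62 = 1.31 + 0.62 = 1.93.
Reliability = 1.93 / 2.62 = 0.7366.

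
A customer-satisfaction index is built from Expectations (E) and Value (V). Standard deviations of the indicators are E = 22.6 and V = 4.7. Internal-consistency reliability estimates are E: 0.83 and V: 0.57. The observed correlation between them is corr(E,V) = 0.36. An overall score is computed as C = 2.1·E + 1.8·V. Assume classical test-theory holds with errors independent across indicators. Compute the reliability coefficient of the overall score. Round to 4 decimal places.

0.8417

Var(C) = 2.1²·22.6² + 1.8²·4.7² + 2·[3.78·22.6·4.7·0.36] = 2324.02 + 289.088 = 2613.11.
Because errors are independent across components, Cov(Tᵢ,Tⱼ) = Cov(Xᵢ,Xⱼ); the off-diagonal part of the true-score variance is the same as above.
True-score variance = [2.1²·22.6²·0.83 + 1.8²·4.7²·0.57] + 289.088 = 1910.33 + 289.088 = 2199.42.
Reliability = 2199.42 / 2613.11 = 0.8417.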